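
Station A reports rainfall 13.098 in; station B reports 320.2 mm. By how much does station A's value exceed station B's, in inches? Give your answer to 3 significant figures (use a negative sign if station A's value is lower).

station B: 320.2 mm = 12.60630 in.
Difference: 13.09800 − 12.60630 = 0.492 in.

0.492 in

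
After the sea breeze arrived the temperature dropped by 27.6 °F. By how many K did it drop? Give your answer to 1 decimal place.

15.3 K

For a temperature change the 32° offset cancels: ΔK = 27.6 × 0.5556 = 15.3 K.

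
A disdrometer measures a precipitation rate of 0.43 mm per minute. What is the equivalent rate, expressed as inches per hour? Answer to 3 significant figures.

0.43 mm/minute × 0.0393701 in/mm × 60 minute/hour = 1.02 in/hour.

1.02 in/hour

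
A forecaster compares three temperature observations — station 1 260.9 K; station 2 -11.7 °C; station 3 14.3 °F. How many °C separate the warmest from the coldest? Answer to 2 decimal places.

station 1: 260.9 K = -12.250 °C.
station 3: 14.3 °F = -9.833 °C.
Spread: (-9.833) − (-12.250) = 2.417 °C.

2.42 °C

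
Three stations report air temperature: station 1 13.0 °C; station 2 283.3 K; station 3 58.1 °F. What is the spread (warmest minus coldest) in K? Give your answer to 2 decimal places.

station 2: 283.3 K = 10.150 °C.
station 3: 58.1 °F = 14.500 °C.
Spread: 14.500 − 10.150 = 4.350 °C.

4.35 K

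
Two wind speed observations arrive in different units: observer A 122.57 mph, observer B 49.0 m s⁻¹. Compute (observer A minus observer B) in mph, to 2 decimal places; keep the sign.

observer B: 49.0 m/s = 109.6099 mph.
Difference: 122.5700 − 109.6099 = 12.96 mph.

12.96 mph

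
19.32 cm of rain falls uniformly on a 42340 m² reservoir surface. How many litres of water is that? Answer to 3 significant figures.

Depth: 19.32 cm × 10 = 193.2 mm.
1 mm over 1 m² is 1 L, so volume = 193.2 × 42340 = 8180088 L ≈ 8180000 L.

8180000 litres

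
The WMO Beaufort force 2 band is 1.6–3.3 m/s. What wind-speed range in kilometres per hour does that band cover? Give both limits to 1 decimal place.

5.8 to 11.9 km/h

1.6–3.3 m/s × 3.6 = 5.8–11.9 km/h.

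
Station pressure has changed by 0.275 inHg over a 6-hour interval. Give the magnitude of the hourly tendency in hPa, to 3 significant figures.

1.55 hPa per hour

0.275 inHg / 6 h × 33.8639 hPa/inHg = 1.55 hPa/h.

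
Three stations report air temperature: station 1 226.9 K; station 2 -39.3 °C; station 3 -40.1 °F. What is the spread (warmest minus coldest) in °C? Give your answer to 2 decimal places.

6.95 °C

station 1: 226.9 K = -46.250 °C.
station 3: -40.1 °F = -40.056 °C.
Spread: (-39.300) − (-46.250) = 6.950 °C.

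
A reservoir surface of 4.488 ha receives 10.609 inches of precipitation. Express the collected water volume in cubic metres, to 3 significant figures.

12100 cubic metres

Depth: 10.609 in × 25.4 = 269.4686 mm.
Area: 4.488 ha = 44880 m².
1 mm over 1 m² is 1 L, so volume = 269.4686 × 44880 = 12093751 L = 12100 m³.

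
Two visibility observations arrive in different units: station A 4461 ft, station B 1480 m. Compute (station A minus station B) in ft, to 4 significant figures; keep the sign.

station B: 1480 m = 4855.643 ft.
Difference: 4461.000 − 4855.643 = -394.6 ft.

-394.6 ft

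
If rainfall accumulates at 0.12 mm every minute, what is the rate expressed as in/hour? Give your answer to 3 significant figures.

0.12 mm/minute × 0.0393701 in/mm × 60 minute/hour = 0.283 in/hour.

0.283 in/hour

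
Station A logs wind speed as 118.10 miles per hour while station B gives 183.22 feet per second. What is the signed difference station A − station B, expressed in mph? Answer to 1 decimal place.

-6.8 mph

station B: 183.22 ft/s = 124.923 mph.
Difference: 118.100 − 124.923 = -6.8 mph.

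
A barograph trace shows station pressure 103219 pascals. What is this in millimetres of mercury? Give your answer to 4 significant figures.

1 Pa = 0.00750062 mmHg, so 103219 × 0.00750062 = 774.2 mmHg.

774.2 mmHg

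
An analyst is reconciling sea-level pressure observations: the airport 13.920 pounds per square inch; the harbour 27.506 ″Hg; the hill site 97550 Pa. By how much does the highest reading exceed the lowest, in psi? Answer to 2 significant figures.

0.64 psi

the harbour: 27.506 inHg = 13.5097 psi.
the hill site: 97550 Pa = 14.1484 psi.
Spread: 14.1484 − 13.5097 = 0.64 psi.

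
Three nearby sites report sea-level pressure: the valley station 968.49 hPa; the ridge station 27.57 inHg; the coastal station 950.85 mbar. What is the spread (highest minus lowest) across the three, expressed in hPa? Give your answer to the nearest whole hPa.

the ridge station: 27.57 inHg = 933.63 hPa.
the coastal station: 950.85 mb = 950.85 hPa.
Spread: 968.49 − 933.63 = 35 hPa.

35 hPa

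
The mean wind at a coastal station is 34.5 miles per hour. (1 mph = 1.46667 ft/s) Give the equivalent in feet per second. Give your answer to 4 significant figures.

1 mph = 1.46667 ft/s, so 34.5 × 1.46667 = 50.60 ft/s.

50.60 ft/s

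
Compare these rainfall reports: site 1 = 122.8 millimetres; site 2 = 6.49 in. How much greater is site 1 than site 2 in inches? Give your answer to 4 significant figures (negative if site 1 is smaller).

site 1: 122.8 mm = 4.83465 in.
Difference: 4.83465 − 6.49000 = -1.655 in.

-1.655 in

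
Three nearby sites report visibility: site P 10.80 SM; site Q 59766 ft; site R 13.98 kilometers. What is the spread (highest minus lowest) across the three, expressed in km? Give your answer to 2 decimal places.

site P: 10.80 SM = 17.3809 km.
site Q: 59766 ft = 18.2167 km.
Spread: 18.2167 − 13.9800 = 4.24 km.

4.24 km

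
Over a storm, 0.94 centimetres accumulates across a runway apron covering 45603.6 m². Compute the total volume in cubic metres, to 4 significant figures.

428.7 cubic metres

Depth: 0.94 cm × 10 = 9.4 mm.
1 mm over 1 m² is 1 L, so volume = 9.4 × 45603.6 = 428673.84 L = 428.7 m³.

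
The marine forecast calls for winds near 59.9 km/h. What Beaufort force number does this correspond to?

Beaufort force 7

59.9 km/h = 16.6 m/s, which is Beaufort 7 (near gale, 13.9–17.1 m/s).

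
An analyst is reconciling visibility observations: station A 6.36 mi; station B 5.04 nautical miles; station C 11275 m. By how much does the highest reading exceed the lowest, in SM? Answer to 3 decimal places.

1.206 SM

station B: 5.04 nmi = 5.79993 SM.
station C: 11275 m = 7.00596 SM.
Spread: 7.00596 − 5.79993 = 1.206 SM.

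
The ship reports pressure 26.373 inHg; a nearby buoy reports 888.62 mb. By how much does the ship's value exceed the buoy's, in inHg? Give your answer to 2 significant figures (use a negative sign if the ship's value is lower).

0.13 inHg

the buoy: 888.62 mb = 26.2409 inHg.
Difference: 26.3730 − 26.2409 = 0.13 inHg.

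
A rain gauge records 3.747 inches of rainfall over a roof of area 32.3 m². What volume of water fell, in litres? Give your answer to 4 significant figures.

Depth: 3.747 in × 25.4 = 95.1738 mm.
1 mm over 1 m² is 1 L, so volume = 95.1738 × 32.3 = 3074.1137 L ≈ 3074 L.

3074 litres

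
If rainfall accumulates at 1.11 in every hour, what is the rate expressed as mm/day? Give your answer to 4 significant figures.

1.11 in/hour × 25.4 mm/in × 24 hour/day = 676.7 mm/day.

676.7 mm/day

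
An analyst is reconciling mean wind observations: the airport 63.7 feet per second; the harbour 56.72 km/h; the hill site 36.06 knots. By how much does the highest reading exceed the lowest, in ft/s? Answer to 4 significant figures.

12.01 ft/s

the harbour: 56.72 km/h = 51.6915 ft/s.
the hill site: 36.06 kt = 60.8624 ft/s.
Spread: 63.7000 − 51.6915 = 12.01 ft/s.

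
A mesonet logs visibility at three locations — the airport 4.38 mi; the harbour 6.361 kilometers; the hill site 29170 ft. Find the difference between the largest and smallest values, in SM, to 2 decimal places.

1.57 SM

the harbour: 6.361 km = 3.9525 SM.
the hill site: 29170 ft = 5.5246 SM.
Spread: 5.5246 − 3.9525 = 1.57 SM.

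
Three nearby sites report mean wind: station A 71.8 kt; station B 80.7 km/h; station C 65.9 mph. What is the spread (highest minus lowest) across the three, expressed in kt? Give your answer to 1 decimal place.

station B: 80.7 km/h = 43.575 kt.
station C: 65.9 mph = 57.266 kt.
Spread: 71.800 − 43.575 = 28.2 kt.

28.2 kt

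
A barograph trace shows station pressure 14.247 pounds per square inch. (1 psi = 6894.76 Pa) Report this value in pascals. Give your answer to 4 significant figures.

1 psi = 6894.76 Pa, so 14.247 × 6894.76 = 98230 Pa.

98230 Pa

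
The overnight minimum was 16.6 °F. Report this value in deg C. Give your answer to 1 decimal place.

°C = (°F − 32) × 5/9 = (16.6 − 32) / 1.8 = -8.6 °C.

-8.6 °C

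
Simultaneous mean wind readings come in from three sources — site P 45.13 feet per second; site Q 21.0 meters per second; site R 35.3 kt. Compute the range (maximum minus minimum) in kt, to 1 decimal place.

site P: 45.13 ft/s = 26.739 kt.
site Q: 21.0 m/s = 40.821 kt.
Spread: 40.821 − 26.739 = 14.1 kt.

14.1 kt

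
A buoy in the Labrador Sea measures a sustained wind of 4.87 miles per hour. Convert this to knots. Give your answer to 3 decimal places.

1 mph = 0.868976 kt, so 4.87 × 0.868976 = 4.232 kt.

4.232 kt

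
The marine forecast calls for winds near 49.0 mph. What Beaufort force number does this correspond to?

Beaufort force 9

49.0 mph = 21.9 m/s, which is Beaufort 9 (strong gale, 20.8–24.4 m/s).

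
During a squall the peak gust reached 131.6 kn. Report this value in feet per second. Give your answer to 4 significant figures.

1 kt = 1.68781 ft/s, so 131.6 × 1.68781 = 222.1 ft/s.

222.1 ft/s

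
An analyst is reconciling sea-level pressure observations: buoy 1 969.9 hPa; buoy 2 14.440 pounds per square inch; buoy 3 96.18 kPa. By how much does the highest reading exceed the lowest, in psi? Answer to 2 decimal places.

0.49 psi

buoy 1: 969.9 hPa = 14.0672 psi.
buoy 3: 96.18 kPa = 13.9497 psi.
Spread: 14.4400 − 13.9497 = 0.49 psi.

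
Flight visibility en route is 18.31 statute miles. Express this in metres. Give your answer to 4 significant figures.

29470 m

1 SM = 1609.34 m, so 18.31 × 1609.34 = 29470 m.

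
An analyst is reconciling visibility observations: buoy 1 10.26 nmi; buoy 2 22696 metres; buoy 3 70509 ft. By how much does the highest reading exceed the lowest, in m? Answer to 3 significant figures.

3690 m

buoy 1: 10.26 nmi = 19001.52 m.
buoy 3: 70509 ft = 21491.14 m.
Spread: 22696.00 − 19001.52 = 3690 m.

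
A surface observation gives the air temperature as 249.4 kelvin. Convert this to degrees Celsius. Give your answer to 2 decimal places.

°C = 249.4 − 273.15 = -23.75 °C.

-23.75 °C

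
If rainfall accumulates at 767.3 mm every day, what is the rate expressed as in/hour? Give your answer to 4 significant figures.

1.259 in/hour

767.3 mm/day × 0.0393701 in/mm × 0.0416667 day/hour = 1.259 in/hour.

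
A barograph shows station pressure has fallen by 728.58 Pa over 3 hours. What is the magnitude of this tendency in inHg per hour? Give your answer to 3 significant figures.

728.58 Pa / 3 h × 0.0002953 inHg/Pa = 0.0717 inHg/h.

0.0717 inHg per hour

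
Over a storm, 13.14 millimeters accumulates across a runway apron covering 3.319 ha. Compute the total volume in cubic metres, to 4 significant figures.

436.1 cubic metres

Area: 3.319 ha = 33190 m².
1 mm over 1 m² is 1 L, so volume = 13.14 × 33190 = 436116.6 L = 436.1 m³.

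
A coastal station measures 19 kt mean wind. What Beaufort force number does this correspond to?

Beaufort force 5

19 kt lies in the Beaufort 5 band (fresh breeze, 17–21 kt).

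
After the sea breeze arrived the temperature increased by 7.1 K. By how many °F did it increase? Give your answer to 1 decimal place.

A change of 1 °C equals a change of 1.8 °F: Δ°F = 7.1 × 1.8 = 12.8 °F.

12.8 °F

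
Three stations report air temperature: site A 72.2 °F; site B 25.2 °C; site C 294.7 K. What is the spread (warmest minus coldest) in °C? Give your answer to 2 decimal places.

site A: 72.2 °F = 22.333 °C.
site C: 294.7 K = 21.550 °C.
Spread: 25.200 − 21.550 = 3.650 °C.

3.65 °C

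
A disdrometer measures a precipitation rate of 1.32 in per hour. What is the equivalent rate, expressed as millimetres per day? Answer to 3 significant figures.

1.32 in/hour × 25.4 mm/in × 24 hour/day = 805 mm/day.

805 mm/day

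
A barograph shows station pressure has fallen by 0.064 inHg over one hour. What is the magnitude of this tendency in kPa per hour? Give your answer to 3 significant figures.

0.064 inHg / 1 h × 3.38639 kPa/inHg = 0.217 kPa/h.

0.217 kPa per hour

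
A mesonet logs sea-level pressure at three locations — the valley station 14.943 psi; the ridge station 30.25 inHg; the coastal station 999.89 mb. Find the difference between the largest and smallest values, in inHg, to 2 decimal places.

the valley station: 14.943 psi = 30.4243 inHg.
the coastal station: 999.89 mb = 29.5267 inHg.
Spread: 30.4243 − 29.5267 = 0.90 inHg.

0.90 inHg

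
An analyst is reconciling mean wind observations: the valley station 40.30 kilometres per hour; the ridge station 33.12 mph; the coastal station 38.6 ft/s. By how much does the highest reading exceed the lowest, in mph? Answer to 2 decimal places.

8.08 mph

the valley station: 40.30 km/h = 25.0413 mph.
the coastal station: 38.6 ft/s = 26.3182 mph.
Spread: 33.1200 − 25.0413 = 8.08 mph.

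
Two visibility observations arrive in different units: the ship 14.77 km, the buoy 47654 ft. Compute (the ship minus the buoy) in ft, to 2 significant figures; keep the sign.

the ship: 14.77 km = 48458.01 ft.
Difference: 48458.01 − 47654.00 = 800 ft.

800 ft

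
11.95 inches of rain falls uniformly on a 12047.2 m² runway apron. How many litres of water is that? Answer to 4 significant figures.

Depth: 11.95 in × 25.4 = 303.53 mm.
1 mm over 1 m² is 1 L, so volume = 303.53 × 12047.2 = 3656686.6 L ≈ 3657000 L.

3657000 litres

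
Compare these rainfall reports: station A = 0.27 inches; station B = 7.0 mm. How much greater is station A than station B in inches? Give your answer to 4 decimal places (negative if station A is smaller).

station B: 7.0 mm = 0.275591 in.
Difference: 0.270000 − 0.275591 = -0.0056 in.

-0.0056 in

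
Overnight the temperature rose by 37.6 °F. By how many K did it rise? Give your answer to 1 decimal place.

20.9 K

A change of 1 °C equals a change of 1.8 °F: ΔK = 37.6 × 0.5556 = 20.9 K.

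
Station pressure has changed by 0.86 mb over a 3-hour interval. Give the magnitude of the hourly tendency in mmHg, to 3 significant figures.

0.215 mmHg per hour

0.86 mb / 3 h × 0.750062 mmHg/mb = 0.215 mmHg/h.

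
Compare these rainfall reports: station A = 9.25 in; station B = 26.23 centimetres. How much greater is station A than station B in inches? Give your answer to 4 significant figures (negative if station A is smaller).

-1.077 in

station B: 26.23 cm = 10.32677 in.
Difference: 9.25000 − 10.32677 = -1.077 in.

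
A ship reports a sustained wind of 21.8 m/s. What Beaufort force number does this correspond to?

Beaufort force 9

21.8 m/s lies in the Beaufort 9 band (strong gale, 20.8–24.4 m/s).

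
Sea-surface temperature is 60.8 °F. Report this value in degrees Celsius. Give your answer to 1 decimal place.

°C = (°F − 32) × 5/9 = (60.8 − 32) / 1.8 = 16.0 °C.

16.0 °C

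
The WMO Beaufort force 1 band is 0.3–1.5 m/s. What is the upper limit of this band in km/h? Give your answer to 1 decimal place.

0.3–1.5 m/s × 3.6 = 1.1–5.4 km/h.

5.4 km/h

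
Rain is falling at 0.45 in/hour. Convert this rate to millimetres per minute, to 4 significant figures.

0.1905 mm/minute

0.45 in/hour × 25.4 mm/in × 0.0166667 hour/minute = 0.1905 mm/minute.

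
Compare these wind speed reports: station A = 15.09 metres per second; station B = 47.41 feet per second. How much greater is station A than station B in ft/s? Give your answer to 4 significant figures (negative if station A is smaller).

2.098 ft/s

station A: 15.09 m/s = 49.50787 ft/s.
Difference: 49.50787 − 47.41000 = 2.098 ft/s.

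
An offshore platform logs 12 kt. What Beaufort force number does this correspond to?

Beaufort force 4

12 kt lies in the Beaufort 4 band (moderate breeze, 11–16 kt).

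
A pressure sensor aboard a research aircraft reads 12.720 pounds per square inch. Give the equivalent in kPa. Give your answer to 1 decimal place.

1 psi = 6.89476 kPa, so 12.720 × 6.89476 = 87.7 kPa.

87.7 kPa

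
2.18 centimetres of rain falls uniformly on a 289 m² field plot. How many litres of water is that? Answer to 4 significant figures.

Depth: 2.18 cm × 10 = 21.8 mm.
1 mm over 1 m² is 1 L, so volume = 21.8 × 289 = 6300.2 L ≈ 6300 L.

6300 litres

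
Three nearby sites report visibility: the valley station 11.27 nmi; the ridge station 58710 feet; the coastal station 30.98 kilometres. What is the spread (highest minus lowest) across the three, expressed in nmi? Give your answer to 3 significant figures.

the ridge station: 58710 ft = 9.6624 nmi.
the coastal station: 30.98 km = 16.7279 nmi.
Spread: 16.7279 − 9.6624 = 7.07 nmi.

7.07 nmi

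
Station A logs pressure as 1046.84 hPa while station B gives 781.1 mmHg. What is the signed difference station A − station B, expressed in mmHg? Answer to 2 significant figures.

station A: 1046.84 hPa = 785.194 mmHg.
Difference: 785.194 − 781.100 = 4.1 mmHg.

4.1 mmHg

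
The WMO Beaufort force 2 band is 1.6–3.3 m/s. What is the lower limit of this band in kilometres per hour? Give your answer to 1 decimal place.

1.6–3.3 m/s × 3.6 = 5.8–11.9 km/h.

5.8 km/h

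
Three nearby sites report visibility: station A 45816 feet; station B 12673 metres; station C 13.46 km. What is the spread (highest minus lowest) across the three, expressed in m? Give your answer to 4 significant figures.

station A: 45816 ft = 13964.72 m.
station C: 13.46 km = 13460.00 m.
Spread: 13964.72 − 12673.00 = 1292 m.

1292 m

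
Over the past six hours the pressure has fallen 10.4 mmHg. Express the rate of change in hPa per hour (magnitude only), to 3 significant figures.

2.31 hPa per hour

10.4 mmHg / 6 h × 1.33322 hPa/mmHg = 2.31 hPa/h.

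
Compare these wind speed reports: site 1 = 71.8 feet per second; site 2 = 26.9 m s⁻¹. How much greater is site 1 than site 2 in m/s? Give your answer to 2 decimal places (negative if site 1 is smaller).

site 1: 71.8 ft/s = 21.8846 m/s.
Difference: 21.8846 − 26.9000 = -5.02 m/s.

-5.02 m/s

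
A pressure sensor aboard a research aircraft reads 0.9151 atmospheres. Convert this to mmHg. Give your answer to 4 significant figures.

1 atm = 760 mmHg, so 0.9151 × 760 = 695.5 mmHg.

695.5 mmHg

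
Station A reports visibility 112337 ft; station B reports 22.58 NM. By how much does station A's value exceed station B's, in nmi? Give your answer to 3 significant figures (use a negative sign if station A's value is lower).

station A: 112337 ft = 18.4883 nmi.
Difference: 18.4883 − 22.5800 = -4.09 nmi.

-4.09 nmi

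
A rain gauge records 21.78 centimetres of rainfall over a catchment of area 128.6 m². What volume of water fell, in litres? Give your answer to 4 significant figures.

28010 litres

Depth: 21.78 cm × 10 = 217.8 mm.
1 mm over 1 m² is 1 L, so volume = 217.8 × 128.6 = 28009.08 L ≈ 28010 L.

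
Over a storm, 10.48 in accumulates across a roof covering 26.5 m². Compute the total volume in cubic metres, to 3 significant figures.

7.05 cubic metres

Depth: 10.48 in × 25.4 = 266.192 mm.
1 mm over 1 m² is 1 L, so volume = 266.192 × 26.5 = 7054.088 L = 7.05 m³.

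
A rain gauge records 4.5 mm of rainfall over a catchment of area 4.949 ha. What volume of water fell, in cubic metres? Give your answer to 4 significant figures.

Area: 4.949 ha = 49490 m².
1 mm over 1 m² is 1 L, so volume = 4.5 × 49490 = 222705 L = 222.7 m³.

222.7 cubic metres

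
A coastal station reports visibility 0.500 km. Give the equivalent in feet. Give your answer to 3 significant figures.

1 km = 3280.84 ft, so 0.500 × 3280.84 = 1640 ft.

1640 ft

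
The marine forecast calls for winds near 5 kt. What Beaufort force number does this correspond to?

Beaufort force 2

5 kt lies in the Beaufort 2 band (light breeze, 4–6 kt).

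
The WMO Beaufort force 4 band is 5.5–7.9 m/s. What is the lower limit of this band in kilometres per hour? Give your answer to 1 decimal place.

19.8 km/h

5.5–7.9 m/s × 3.6 = 19.8–28.4 km/h.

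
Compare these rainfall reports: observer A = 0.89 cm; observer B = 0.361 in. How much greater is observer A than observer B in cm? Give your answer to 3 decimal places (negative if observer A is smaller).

-0.027 cm

observer B: 0.361 in = 0.91694 cm.
Difference: 0.89000 − 0.91694 = -0.027 cm.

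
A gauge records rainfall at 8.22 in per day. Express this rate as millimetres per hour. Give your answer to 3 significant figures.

8.22 in/day × 25.4 mm/in × 0.0416667 day/hour = 8.70 mm/hour.

8.70 mm/hour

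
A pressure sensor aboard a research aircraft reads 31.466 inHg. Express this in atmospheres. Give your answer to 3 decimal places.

1.052 atm

1 inHg = 0.0334211 atm, so 31.466 × 0.0334211 = 1.052 atm.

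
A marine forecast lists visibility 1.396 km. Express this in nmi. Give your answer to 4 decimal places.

0.7538 nmi

1 km = 0.539957 nmi, so 1.396 × 0.539957 = 0.7538 nmi.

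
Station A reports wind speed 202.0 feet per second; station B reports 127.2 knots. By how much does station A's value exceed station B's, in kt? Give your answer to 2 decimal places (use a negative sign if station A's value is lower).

station A: 202.0 ft/s = 119.6817 kt.
Difference: 119.6817 − 127.2000 = -7.52 kt.

-7.52 kt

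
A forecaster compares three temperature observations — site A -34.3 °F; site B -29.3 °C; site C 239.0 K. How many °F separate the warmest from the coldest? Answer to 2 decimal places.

site A: -34.3 °F = -36.833 °C.
site C: 239.0 K = -34.150 °C.
Spread: (-29.300) − (-36.833) = 7.533 °C = 13.56 °F.

13.56 °F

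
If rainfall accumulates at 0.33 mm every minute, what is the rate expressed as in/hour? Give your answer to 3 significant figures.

0.33 mm/minute × 0.0393701 in/mm × 60 minute/hour = 0.780 in/hour.

0.780 in/hour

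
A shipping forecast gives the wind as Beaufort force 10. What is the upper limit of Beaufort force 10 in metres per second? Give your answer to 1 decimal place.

28.4 m/s

Beaufort 10 (storm) spans 24.5–28.4 m/s.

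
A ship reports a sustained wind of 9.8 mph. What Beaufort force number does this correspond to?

Beaufort force 3

9.8 mph = 4.4 m/s, which is Beaufort 3 (gentle breeze, 3.4–5.4 m/s).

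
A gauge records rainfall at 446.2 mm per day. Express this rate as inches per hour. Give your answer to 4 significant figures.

446.2 mm/day × 0.0393701 in/mm × 0.0416667 day/hour = 0.7320 in/hour.

0.7320 in/hour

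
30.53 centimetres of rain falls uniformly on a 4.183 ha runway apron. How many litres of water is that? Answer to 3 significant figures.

12800000 litres

Depth: 30.53 cm × 10 = 305.3 mm.
Area: 4.183 ha = 41830 m².
1 mm over 1 m² is 1 L, so volume = 305.3 × 41830 = 12770699 L ≈ 12800000 L.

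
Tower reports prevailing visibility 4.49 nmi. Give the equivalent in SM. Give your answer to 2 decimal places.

1 nmi = 1.15078 SM, so 4.49 × 1.15078 = 5.17 SM.

5.17 SM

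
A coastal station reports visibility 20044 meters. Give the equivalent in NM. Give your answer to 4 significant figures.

10.82 nmi

1 m = 0.000539957 nmi, so 20044 × 0.000539957 = 10.82 nmi.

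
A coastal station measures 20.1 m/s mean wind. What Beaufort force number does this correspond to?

20.1 m/s lies in the Beaufort 8 band (gale, 17.2–20.7 m/s).

Beaufort force 8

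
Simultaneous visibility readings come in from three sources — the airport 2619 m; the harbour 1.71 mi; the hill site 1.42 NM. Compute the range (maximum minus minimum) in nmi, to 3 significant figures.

0.0718 nmi

the airport: 2619 m = 1.414147 nmi.
the harbour: 1.71 SM = 1.485949 nmi.
Spread: 1.485949 − 1.414147 = 0.0718 nmi.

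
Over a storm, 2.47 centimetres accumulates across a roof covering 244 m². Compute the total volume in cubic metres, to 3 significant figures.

6.03 cubic metres

Depth: 2.47 cm × 10 = 24.7 mm.
1 mm over 1 m² is 1 L, so volume = 24.7 × 244 = 6026.8 L = 6.03 m³.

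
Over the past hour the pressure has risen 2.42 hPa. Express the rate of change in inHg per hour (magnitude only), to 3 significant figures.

0.0715 inHg per hour

2.42 hPa / 1 h × 0.02953 inHg/hPa = 0.0715 inHg/h.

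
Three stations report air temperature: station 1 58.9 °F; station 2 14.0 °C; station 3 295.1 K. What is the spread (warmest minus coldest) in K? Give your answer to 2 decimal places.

7.95 K

station 1: 58.9 °F = 14.944 °C.
station 3: 295.1 K = 21.950 °C.
Spread: 21.950 − 14.000 = 7.950 °C.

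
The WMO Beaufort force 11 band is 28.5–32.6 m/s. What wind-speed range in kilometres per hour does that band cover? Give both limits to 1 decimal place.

28.5–32.6 m/s × 3.6 = 102.6–117.4 km/h.

102.6 to 117.4 km/h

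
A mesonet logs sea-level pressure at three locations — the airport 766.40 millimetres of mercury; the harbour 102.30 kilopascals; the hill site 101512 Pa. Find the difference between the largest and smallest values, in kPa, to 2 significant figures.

the airport: 766.40 mmHg = 102.1783 kPa.
the hill site: 101512 Pa = 101.5120 kPa.
Spread: 102.3000 − 101.5120 = 0.79 kPa.

0.79 kPa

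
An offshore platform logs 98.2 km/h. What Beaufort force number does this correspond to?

98.2 km/h = 27.3 m/s, which is Beaufort 10 (storm, 24.5–28.4 m/s).

Beaufort force 10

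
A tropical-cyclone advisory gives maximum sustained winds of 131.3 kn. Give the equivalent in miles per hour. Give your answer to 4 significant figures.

1 kt = 1.15078 mph, so 131.3 × 1.15078 = 151.1 mph.

151.1 mph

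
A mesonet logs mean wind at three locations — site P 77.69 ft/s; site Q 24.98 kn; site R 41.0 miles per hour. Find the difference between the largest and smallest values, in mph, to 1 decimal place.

site P: 77.69 ft/s = 52.970 mph.
site Q: 24.98 kt = 28.746 mph.
Spread: 52.970 − 28.746 = 24.2 mph.

24.2 mph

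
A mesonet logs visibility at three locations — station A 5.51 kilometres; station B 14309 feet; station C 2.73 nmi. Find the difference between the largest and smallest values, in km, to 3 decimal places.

station B: 14309 ft = 4.36138 km.
station C: 2.73 nmi = 5.05596 km.
Spread: 5.51000 − 4.36138 = 1.149 km.

1.149 km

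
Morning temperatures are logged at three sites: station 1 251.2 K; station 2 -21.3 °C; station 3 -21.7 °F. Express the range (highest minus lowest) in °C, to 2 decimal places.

8.53 °C

station 1: 251.2 K = -21.950 °C.
station 3: -21.7 °F = -29.833 °C.
Spread: (-21.300) − (-29.833) = 8.533 °C.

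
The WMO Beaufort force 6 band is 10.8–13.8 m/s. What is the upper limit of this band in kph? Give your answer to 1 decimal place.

49.7 km/h

10.8–13.8 m/s × 3.6 = 38.9–49.7 km/h.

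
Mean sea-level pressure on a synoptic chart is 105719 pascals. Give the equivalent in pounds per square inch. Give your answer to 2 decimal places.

15.33 psi

1 Pa = 0.000145038 psi, so 105719 × 0.000145038 = 15.33 psi.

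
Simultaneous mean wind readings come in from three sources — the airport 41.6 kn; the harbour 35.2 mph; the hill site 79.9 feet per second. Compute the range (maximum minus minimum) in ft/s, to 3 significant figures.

28.3 ft/s

the airport: 41.6 kt = 70.213 ft/s.
the harbour: 35.2 mph = 51.627 ft/s.
Spread: 79.900 − 51.627 = 28.3 ft/s.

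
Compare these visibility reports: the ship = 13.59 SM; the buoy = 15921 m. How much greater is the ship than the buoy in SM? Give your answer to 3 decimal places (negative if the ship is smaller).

the buoy: 15921 m = 9.89285 SM.
Difference: 13.59000 − 9.89285 = 3.697 SM.

3.697 SM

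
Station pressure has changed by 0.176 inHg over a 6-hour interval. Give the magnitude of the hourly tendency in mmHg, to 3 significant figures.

0.176 inHg / 6 h × 25.4 mmHg/inHg = 0.745 mmHg/h.

0.745 mmHg per hour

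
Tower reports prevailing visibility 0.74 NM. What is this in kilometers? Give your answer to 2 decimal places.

1 nmi = 1.852 km, so 0.74 × 1.852 = 1.37 km.

1.37 km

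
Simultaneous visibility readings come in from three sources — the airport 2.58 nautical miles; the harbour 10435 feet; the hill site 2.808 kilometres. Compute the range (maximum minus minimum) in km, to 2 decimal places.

the airport: 2.58 nmi = 4.7782 km.
the harbour: 10435 ft = 3.1806 km.
Spread: 4.7782 − 2.8080 = 1.97 km.

1.97 km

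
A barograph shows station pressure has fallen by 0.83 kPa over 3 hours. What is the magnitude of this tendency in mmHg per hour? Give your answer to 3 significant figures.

2.08 mmHg per hour

0.83 kPa / 3 h × 7.50062 mmHg/kPa = 2.08 mmHg/h.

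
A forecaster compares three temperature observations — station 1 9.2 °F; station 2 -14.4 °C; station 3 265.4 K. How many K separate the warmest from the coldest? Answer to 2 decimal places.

station 1: 9.2 °F = -12.667 °C.
station 3: 265.4 K = -7.750 °C.
Spread: (-7.750) − (-14.400) = 6.650 °C.

6.65 K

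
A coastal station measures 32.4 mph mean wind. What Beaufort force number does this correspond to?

Beaufort force 7

32.4 mph = 14.5 m/s, which is Beaufort 7 (near gale, 13.9–17.1 m/s).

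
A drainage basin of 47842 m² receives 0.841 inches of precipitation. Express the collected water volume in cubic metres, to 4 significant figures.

Depth: 0.841 in × 25.4 = 21.3614 mm.
1 mm over 1 m² is 1 L, so volume = 21.3614 × 47842 = 1021972.1 L = 1022 m³.

1022 cubic metres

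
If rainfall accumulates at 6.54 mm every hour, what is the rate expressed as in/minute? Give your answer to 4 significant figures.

0.004291 in/minute

6.54 mm/hour × 0.0393701 in/mm × 0.0166667 hour/minute = 0.004291 in/minute.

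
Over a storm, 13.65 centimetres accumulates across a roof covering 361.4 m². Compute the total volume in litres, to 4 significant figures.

49330 litres

Depth: 13.65 cm × 10 = 136.5 mm.
1 mm over 1 m² is 1 L, so volume = 136.5 × 361.4 = 49331.1 L ≈ 49330 L.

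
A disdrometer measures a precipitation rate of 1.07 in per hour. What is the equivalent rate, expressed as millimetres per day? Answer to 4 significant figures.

1.07 in/hour × 25.4 mm/in × 24 hour/day = 652.3 mm/day.

652.3 mm/day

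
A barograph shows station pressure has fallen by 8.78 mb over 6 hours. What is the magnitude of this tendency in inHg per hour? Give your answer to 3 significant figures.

0.0432 inHg per hour

8.78 mb / 6 h × 0.02953 inHg/mb = 0.0432 inHg/h.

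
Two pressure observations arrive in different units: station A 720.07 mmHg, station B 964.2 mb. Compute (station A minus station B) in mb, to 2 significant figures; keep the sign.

-4.2 mb

station A: 720.07 mmHg = 960.015 mb.
Difference: 960.015 − 964.200 = -4.2 mb.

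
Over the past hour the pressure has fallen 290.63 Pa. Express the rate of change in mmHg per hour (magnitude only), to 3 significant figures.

2.18 mmHg per hour

290.63 Pa / 1 h × 0.00750062 mmHg/Pa = 2.18 mmHg/h.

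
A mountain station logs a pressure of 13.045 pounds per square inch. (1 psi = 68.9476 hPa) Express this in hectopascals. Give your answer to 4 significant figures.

899.4 hPa

1 psi = 68.9476 hPa, so 13.045 × 68.9476 = 899.4 hPa.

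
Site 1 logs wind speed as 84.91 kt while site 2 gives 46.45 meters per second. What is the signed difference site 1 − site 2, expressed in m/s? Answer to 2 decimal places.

-2.77 m/s

site 1: 84.91 kt = 43.6815 m/s.
Difference: 43.6815 − 46.4500 = -2.77 m/s.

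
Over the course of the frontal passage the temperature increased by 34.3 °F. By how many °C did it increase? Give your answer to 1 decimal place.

Converting a difference, only the 9/5 scale factor applies: Δ°C = 34.3 × 0.5556 = 19.1 °C.

19.1 °C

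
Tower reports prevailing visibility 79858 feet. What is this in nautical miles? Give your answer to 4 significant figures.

1 ft = 0.000164579 nmi, so 79858 × 0.000164579 = 13.14 nmi.

13.14 nmi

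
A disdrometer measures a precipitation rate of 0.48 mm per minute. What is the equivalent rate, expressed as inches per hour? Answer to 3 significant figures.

0.48 mm/minute × 0.0393701 in/mm × 60 minute/hour = 1.13 in/hour.

1.13 in/hour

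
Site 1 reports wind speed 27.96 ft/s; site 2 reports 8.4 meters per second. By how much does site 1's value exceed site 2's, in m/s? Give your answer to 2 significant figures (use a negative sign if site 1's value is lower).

site 1: 27.96 ft/s = 8.5222 m/s.
Difference: 8.5222 − 8.4000 = 0.12 m/s.

0.12 m/s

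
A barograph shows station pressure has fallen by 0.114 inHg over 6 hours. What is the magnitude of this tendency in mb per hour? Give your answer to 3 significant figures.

0.114 inHg / 6 h × 33.8639 mb/inHg = 0.643 mb/h.

0.643 mb per hour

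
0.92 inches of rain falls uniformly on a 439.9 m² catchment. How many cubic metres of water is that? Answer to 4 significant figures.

Depth: 0.92 in × 25.4 = 23.368 mm.
1 mm over 1 m² is 1 L, so volume = 23.368 × 439.9 = 10279.583 L = 10.28 m³.

10.28 cubic metres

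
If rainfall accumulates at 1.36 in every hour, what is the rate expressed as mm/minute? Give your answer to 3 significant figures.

0.576 mm/minute

1.36 in/hour × 25.4 mm/in × 0.0166667 hour/minute = 0.576 mm/minute.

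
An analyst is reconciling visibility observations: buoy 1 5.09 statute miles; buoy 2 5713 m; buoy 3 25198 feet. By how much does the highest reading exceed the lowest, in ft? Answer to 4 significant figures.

buoy 1: 5.09 SM = 26875.20 ft.
buoy 2: 5713 m = 18743.44 ft.
Spread: 26875.20 − 18743.44 = 8132 ft.

8132 ft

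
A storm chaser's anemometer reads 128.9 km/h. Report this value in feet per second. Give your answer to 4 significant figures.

1 km/h = 0.911344 ft/s, so 128.9 × 0.911344 = 117.5 ft/s.

117.5 ft/s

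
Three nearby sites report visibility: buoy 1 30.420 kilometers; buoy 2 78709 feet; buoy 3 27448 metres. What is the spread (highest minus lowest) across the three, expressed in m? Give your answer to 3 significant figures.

6430 m

buoy 1: 30.420 km = 30420.00 m.
buoy 2: 78709 ft = 23990.50 m.
Spread: 30420.00 − 23990.50 = 6430 m.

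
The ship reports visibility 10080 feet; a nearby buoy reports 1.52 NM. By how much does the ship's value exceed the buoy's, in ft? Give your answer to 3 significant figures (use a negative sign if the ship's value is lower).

844 ft

the buoy: 1.52 nmi = 9235.70 ft.
Difference: 10080.00 − 9235.70 = 844 ft.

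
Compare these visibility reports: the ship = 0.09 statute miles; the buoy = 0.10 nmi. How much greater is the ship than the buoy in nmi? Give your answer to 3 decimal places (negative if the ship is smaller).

-0.022 nmi

the ship: 0.09 SM = 0.07821 nmi.
Difference: 0.07821 − 0.10000 = -0.022 nmi.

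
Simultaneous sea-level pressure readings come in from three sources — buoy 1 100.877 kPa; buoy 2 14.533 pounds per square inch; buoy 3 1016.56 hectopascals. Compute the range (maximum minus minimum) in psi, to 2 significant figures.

buoy 1: 100.877 kPa = 14.6310 psi.
buoy 3: 1016.56 hPa = 14.7440 psi.
Spread: 14.7440 − 14.5330 = 0.21 psi.

0.21 psi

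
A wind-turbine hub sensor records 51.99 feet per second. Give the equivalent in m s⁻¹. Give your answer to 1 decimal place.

1 ft/s = 0.3048 m/s, so 51.99 × 0.3048 = 15.8 m/s.

15.8 m/s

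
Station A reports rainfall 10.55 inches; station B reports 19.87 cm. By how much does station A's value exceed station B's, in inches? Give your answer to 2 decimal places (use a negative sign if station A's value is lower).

station B: 19.87 cm = 7.8228 in.
Difference: 10.5500 − 7.8228 = 2.73 in.

2.73 in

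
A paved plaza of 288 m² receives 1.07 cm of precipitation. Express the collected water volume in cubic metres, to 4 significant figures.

Depth: 1.07 cm × 10 = 10.7 mm.
1 mm over 1 m² is 1 L, so volume = 10.7 × 288 = 3081.6 L = 3.082 m³.

3.082 cubic metres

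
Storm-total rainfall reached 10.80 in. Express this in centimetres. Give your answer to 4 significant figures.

1 in = 2.54 cm, so 10.80 × 2.54 = 27.43 cm.

27.43 cm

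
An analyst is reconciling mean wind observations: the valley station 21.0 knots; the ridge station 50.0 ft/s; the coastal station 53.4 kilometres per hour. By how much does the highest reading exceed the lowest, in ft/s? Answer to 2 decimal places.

14.56 ft/s

the valley station: 21.0 kt = 35.4440 ft/s.
the coastal station: 53.4 km/h = 48.6658 ft/s.
Spread: 50.0000 − 35.4440 = 14.56 ft/s.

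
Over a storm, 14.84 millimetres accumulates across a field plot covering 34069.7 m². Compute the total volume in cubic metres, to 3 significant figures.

1 mm over 1 m² is 1 L, so volume = 14.84 × 34069.7 = 505594.35 L = 506 m³.

506 cubic metres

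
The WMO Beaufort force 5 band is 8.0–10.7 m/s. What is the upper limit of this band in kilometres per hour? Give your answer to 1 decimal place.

8.0–10.7 m/s × 3.6 = 28.8–38.5 km/h.

38.5 km/h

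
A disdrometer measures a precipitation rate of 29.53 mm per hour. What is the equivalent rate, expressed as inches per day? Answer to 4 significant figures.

29.53 mm/hour × 0.0393701 in/mm × 24 hour/day = 27.90 in/day.

27.90 in/day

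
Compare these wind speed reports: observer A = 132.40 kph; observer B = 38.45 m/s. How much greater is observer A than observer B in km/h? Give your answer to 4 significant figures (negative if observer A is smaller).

observer B: 38.45 m/s = 138.42000 km/h.
Difference: 132.40000 − 138.42000 = -6.020 km/h.

-6.020 km/h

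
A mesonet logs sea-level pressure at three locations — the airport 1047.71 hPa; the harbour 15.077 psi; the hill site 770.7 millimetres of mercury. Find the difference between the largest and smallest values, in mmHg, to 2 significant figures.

15 mmHg

the airport: 1047.71 hPa = 785.85 mmHg.
the harbour: 15.077 psi = 779.71 mmHg.
Spread: 785.85 − 770.70 = 15 mmHg.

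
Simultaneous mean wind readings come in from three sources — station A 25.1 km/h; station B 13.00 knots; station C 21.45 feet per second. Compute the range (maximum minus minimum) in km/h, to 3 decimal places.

station B: 13.00 kt = 24.07600 km/h.
station C: 21.45 ft/s = 23.53666 km/h.
Spread: 25.10000 − 23.53666 = 1.563 km/h.

1.563 km/h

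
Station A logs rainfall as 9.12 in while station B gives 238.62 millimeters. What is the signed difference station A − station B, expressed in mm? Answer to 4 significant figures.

station A: 9.12 in = 231.64800 mm.
Difference: 231.64800 − 238.62000 = -6.972 mm.

-6.972 mm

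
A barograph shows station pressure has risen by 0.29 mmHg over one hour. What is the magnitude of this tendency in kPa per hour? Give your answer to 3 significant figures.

0.0387 kPa per hour

0.29 mmHg / 1 h × 0.133322 kPa/mmHg = 0.0387 kPa/h.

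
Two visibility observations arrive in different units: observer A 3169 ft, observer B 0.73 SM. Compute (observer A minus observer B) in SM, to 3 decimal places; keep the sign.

observer A: 3169 ft = 0.60019 SM.
Difference: 0.60019 − 0.73000 = -0.130 SM.

-0.130 SM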